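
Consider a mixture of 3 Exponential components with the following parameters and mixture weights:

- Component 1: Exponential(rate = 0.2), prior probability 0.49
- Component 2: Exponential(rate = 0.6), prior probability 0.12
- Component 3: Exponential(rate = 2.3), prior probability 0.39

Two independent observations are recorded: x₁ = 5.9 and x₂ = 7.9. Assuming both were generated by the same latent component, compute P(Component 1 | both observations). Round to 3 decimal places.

0.991

Posterior ∝ prior × likelihood, so P(k | x) ∝ π_k f_k(x); normalise over all components.
Since both observations come from the same component, the likelihood for component k is f_k(x₁)·f_k(x₂).
  p_1 = [0.2·e^(−0.2·5.9) = 0.2·e^(−1.1800) = 0.0614557] × [0.041195] = 0.00253167
  p_2 = [0.6·e^(−0.6·5.9) = 0.6·e^(−3.5400) = 0.017408] × [0.00524319] = 9.12734e-05
  p_3 = [2.3·e^(−2.3·5.9) = 2.3·e^(−13.5700) = 2.94003e-06] × [2.95527e-08] = 8.68858e-14
Weight by the priors:
  π_1·p_1 = 0.49 × 0.00253167 = 0.00124052
  π_2·p_2 = 0.12 × 9.12734e-05 = 1.09528e-05
  π_3·p_3 = 0.39 × 8.68858e-14 = 3.38855e-14
Sum: 0.00124052 + 1.09528e-05 + 3.38855e-14 = 0.00125147
Responsibility of Component 1: 0.00124052 / 0.00125147 ≈ 0.991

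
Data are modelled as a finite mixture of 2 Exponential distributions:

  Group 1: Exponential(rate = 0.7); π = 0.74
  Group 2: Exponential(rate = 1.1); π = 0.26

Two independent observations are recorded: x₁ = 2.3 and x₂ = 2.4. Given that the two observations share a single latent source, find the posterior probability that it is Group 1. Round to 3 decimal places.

0.883

Posterior ∝ prior × likelihood, so P(k | x) ∝ w_k f_k(x); normalise over all components.
Since both observations come from the same component, the likelihood for component k is f_k(x₁)·f_k(x₂).
  p_1 = [0.7·e^(−0.7·2.3) = 0.7·e^(−1.6100) = 0.139921] × [0.130462] = 0.0182544
  p_2 = [1.1·e^(−1.1·2.3) = 1.1·e^(−2.5300) = 0.0876249] × [0.0784974] = 0.00687833
Unnormalised posteriors:
  w_1·p_1 = 0.74 × 0.0182544 = 0.0135082
  w_2·p_2 = 0.26 × 0.00687833 = 0.00178837
Evidence: 0.0135082 + 0.00178837 = 0.0152966
P(Group 1 | data) ≈ 0.883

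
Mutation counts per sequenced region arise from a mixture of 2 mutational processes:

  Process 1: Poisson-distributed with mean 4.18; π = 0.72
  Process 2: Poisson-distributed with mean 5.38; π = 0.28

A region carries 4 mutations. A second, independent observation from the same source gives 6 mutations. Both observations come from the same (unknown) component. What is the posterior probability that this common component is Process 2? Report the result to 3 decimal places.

Posterior ∝ prior × likelihood, so P(k | x) ∝ π_k f_k(x); normalise over all components.
Since both observations come from the same component, the likelihood for component k is f_k(x₁)·f_k(x₂).
  p_1 = [e^(−4.18)·4.18^4/4! = 0.1946] × [0.113338] = 0.0220555
  p_2 = [e^(−5.38)·5.38^4/4! = 0.160847] × [0.155188] = 0.0249615
Weight by the priors:
  π_1·p_1 = 0.72 × 0.0220555 = 0.01588
  π_2·p_2 = 0.28 × 0.0249615 = 0.00698922
Denominator: 0.01588 + 0.00698922 = 0.0228692
P(Process 2 | x₁,x₂) ≈ 0.306

0.306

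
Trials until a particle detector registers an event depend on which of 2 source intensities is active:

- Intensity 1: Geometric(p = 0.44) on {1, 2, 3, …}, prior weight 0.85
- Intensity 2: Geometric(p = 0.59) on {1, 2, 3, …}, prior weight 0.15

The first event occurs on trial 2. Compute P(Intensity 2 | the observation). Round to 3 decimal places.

Apply Bayes' rule: the posterior for each component is proportional to its prior times its likelihood at x.
Component likelihoods at x = 2:
  f_1 = 0.2464
  f_2 = 0.2419
Weight by the priors:
  π_1·f_1 = 0.85 × 0.2464 = 0.20944
  π_2·f_2 = 0.15 × 0.2419 = 0.036285
Marginal: 0.20944 + 0.036285 = 0.245725
P(Intensity 2 | 2) = 0.036285 / 0.245725 ≈ 0.148

0.148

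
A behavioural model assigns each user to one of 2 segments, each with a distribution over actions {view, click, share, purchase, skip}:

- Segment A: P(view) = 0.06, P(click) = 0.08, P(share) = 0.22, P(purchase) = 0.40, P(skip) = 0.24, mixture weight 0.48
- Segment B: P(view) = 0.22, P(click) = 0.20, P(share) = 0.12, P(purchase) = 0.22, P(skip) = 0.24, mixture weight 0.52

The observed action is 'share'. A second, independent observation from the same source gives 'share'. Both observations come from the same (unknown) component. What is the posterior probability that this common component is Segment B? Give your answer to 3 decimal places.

0.244

Posterior ∝ prior × likelihood, so P(k | x) ∝ w_k f_k(x); normalise over all components.
Since both observations come from the same component, the likelihood for component k is f_k(x₁)·f_k(x₂).
  L_A = [P(share | comp) = 0.22] × [0.22] = 0.0484
  L_B = [P(share | comp) = 0.12] × [0.12] = 0.0144
Unnormalised posteriors:
  w_A·L_A = 0.48 × 0.0484 = 0.023232
  w_B·L_B = 0.52 × 0.0144 = 0.007488
Sum: 0.023232 + 0.007488 = 0.03072
P(Segment B | x) ≈ 0.244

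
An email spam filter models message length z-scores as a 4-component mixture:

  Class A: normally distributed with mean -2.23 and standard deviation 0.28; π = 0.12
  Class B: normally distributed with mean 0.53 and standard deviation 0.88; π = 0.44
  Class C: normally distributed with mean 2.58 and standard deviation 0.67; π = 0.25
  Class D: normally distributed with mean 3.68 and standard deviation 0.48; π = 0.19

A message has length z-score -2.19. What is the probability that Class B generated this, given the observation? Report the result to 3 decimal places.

Posterior ∝ prior × likelihood, so P(k | x) ∝ w_k f_k(x); normalise over all components.
Component likelihoods at x = -2.19:
  p_A = 1.41033
  p_B = 0.00381824
  p_C = 5.86857e-12
  p_D = 2.78453e-33
Weight by the priors:
  w_A·p_A = 0.12 × 1.41033 = 0.169239
  w_B·p_B = 0.44 × 0.00381824 = 0.00168003
  w_C·p_C = 0.25 × 5.86857e-12 = 1.46714e-12
  w_D·p_D = 0.19 × 2.78453e-33 = 5.29061e-34
Evidence: 0.169239 + 0.00168003 + 1.46714e-12 + 5.29061e-34 = 0.17092
P(Class B | -2.19) ≈ 0.010

0.010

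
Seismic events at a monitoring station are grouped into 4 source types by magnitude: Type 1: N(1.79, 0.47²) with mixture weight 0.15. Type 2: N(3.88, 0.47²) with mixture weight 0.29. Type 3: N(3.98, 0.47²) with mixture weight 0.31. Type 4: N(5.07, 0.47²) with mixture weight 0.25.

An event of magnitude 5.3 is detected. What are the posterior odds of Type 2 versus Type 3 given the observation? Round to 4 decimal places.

Posterior odds = (π_i f_i(x)) / (π_j f_j(x)); the normalising sum cancels.
Component likelihoods at x = 5.3:
  f_1 = 6.57676e-13
  f_2 = 0.00884439
  f_3 = 0.0164442
  f_4 = 0.753028
Odds = (0.29/0.31) × (0.00884439/0.0164442) = 0.935484 × 0.537842 ≈ 0.5031

0.5031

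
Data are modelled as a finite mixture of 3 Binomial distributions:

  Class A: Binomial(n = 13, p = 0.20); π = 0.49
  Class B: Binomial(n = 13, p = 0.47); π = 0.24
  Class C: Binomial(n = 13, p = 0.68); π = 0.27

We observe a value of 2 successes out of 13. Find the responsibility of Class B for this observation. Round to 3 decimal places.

P(component k | x) = w_k·f_k(x) / marginal(x), where marginal(x) = Σ_j w_j·f_j(x).
Binomial probabilities:
  L_A = 0.268006
  L_B = 0.0159707
  L_C = 0.000129946
Weight by the priors:
  w_A·L_A = 0.49 × 0.268006 = 0.131323
  w_B·L_B = 0.24 × 0.0159707 = 0.00383298
  w_C·L_C = 0.27 × 0.000129946 = 3.50854e-05
Marginal: 0.131323 + 0.00383298 + 3.50854e-05 = 0.135191
Responsibility of Class B: 0.00383298 / 0.135191 ≈ 0.028

0.028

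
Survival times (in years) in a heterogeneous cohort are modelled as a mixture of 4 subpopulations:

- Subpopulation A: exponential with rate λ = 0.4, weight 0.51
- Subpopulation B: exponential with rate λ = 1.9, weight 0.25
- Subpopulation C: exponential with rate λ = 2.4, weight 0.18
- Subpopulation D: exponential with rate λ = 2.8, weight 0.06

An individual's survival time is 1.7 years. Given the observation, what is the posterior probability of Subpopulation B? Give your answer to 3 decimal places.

The responsibility of component k is π_k f_k(x) divided by Σ_j π_j f_j(x).
Evaluate each component's likelihood at the observed value:
  f_A = 0.4·e^(−0.4·1.7) = 0.4·e^(−0.6800) = 0.202647
  f_B = 1.9·e^(−1.9·1.7) = 1.9·e^(−3.2300) = 0.0751592
  f_C = 2.4·e^(−2.4·1.7) = 2.4·e^(−4.0800) = 0.0405779
  f_D = 2.8·e^(−2.8·1.7) = 2.8·e^(−4.7600) = 0.0239837
Weight by the priors:
  π_A·f_A = 0.51 × 0.202647 = 0.10335
  π_B·f_B = 0.25 × 0.0751592 = 0.0187898
  π_C·f_C = 0.18 × 0.0405779 = 0.00730403
  π_D·f_D = 0.06 × 0.0239837 = 0.00143902
Normaliser: 0.10335 + 0.0187898 + 0.00730403 + 0.00143902 = 0.130883
P(Subpopulation B | 1.7 years) = 0.0187898 / 0.130883 ≈ 0.144

0.144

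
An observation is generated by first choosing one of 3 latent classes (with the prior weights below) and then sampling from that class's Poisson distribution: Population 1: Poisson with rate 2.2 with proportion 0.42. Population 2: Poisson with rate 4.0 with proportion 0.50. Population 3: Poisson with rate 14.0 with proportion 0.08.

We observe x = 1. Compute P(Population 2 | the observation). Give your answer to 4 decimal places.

Apply Bayes' rule: the posterior for each component is proportional to its prior times its likelihood at x.
Poisson probabilities:
  f_1 = 0.243767
  f_2 = 0.0732626
  f_3 = 1.16414e-05
Weight by the priors:
  w_1·f_1 = 0.42 × 0.243767 = 0.102382
  w_2·f_2 = 0.50 × 0.0732626 = 0.0366313
  w_3·f_3 = 0.08 × 1.16414e-05 = 9.31312e-07
Sum: 0.102382 + 0.0366313 + 9.31312e-07 = 0.139014
So the posterior for Population 2 is 0.0366313 / 0.139014 ≈ 0.2635.

0.2635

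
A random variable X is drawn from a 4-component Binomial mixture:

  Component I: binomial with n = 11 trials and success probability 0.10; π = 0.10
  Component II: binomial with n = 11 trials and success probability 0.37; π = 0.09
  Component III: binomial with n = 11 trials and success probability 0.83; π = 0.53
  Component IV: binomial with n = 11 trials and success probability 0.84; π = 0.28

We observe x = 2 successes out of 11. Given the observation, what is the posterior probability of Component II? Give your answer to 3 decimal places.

0.332

P(component k | x) = P(Z=k)·f_k(x) / marginal(x), where marginal(x) = Σ_j P(Z=j)·f_j(x).
Component likelihoods at x = 2 successes out of 11:
  p_I = 0.213081
  p_II = 0.117715
  p_III = 4.49324e-06
  p_IV = 2.66687e-06
Prior × likelihood for each component:
  P(Z=I)·p_I = 0.10 × 0.213081 = 0.0213081
  P(Z=II)·p_II = 0.09 × 0.117715 = 0.0105943
  P(Z=III)·p_III = 0.53 × 4.49324e-06 = 2.38141e-06
  P(Z=IV)·p_IV = 0.28 × 2.66687e-06 = 7.46722e-07
Normaliser: 0.0213081 + 0.0105943 + 2.38141e-06 + 7.46722e-07 = 0.0319056
Responsibility of Component II: 0.0105943 / 0.0319056 ≈ 0.332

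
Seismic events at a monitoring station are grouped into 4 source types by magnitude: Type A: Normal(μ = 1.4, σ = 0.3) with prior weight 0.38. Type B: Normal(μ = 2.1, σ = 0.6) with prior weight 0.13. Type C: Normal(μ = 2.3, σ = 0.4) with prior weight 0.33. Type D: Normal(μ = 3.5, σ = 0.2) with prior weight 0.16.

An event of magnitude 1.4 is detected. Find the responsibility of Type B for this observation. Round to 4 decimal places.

Posterior ∝ prior × likelihood, so P(k | x) ∝ w_k f_k(x); normalise over all components.
Normal densities:
  L_A = (1/(0.3·√(2π)))·exp(−(1.4−1.4)²/(2·0.3²)) = 1.329808·exp(-0.00000) = 1.32981
  L_B = (1/(0.6·√(2π)))·exp(−(1.4−2.1)²/(2·0.6²)) = 0.664904·exp(-0.68056) = 0.336664
  L_C = (1/(0.4·√(2π)))·exp(−(1.4−2.3)²/(2·0.4²)) = 0.997356·exp(-2.53125) = 0.0793491
  L_D = (1/(0.2·√(2π)))·exp(−(1.4−3.5)²/(2·0.2²)) = 1.994711·exp(-55.12500) = 2.28769e-24
Weight by the priors:
  w_A·L_A = 0.38 × 1.32981 = 0.505327
  w_B·L_B = 0.13 × 0.336664 = 0.0437664
  w_C·L_C = 0.33 × 0.0793491 = 0.0261852
  w_D·L_D = 0.16 × 2.28769e-24 = 3.6603e-25
Marginal: 0.505327 + 0.0437664 + 0.0261852 + 3.6603e-25 = 0.575278
Responsibility of Type B: 0.0437664 / 0.575278 ≈ 0.0761

0.0761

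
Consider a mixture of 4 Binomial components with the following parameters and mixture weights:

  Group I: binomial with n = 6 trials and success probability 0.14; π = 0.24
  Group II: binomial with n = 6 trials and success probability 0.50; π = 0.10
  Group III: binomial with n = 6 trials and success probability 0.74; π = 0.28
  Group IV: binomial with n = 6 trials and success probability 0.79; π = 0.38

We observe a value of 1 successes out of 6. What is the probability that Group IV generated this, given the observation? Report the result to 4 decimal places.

0.0069

P(component k | x) = π_k·f_k(x) / marginal(x), where marginal(x) = Σ_j π_j·f_j(x).
Evaluate each component's likelihood at the observed value:
  L_I = 0.395159
  L_II = 0.09375
  L_III = 0.00527533
  L_IV = 0.00193586
Weight by the priors:
  π_I·L_I = 0.24 × 0.395159 = 0.0948381
  π_II·L_II = 0.10 × 0.09375 = 0.009375
  π_III·L_III = 0.28 × 0.00527533 = 0.00147709
  π_IV·L_IV = 0.38 × 0.00193586 = 0.000735628
Evidence: 0.0948381 + 0.009375 + 0.00147709 + 0.000735628 = 0.106426
So the posterior for Group IV is 0.000735628 / 0.106426 ≈ 0.0069.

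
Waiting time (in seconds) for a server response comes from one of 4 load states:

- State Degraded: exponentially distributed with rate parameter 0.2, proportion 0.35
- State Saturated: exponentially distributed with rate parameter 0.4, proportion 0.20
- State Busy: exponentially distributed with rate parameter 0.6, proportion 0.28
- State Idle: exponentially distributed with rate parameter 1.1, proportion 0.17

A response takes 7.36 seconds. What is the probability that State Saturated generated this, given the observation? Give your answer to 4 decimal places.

0.1884

By Bayes' theorem, P(k | x) = w_k f_k(x) / Σ_j w_j f_j(x).
Exponential densities:
  p_Degraded = 0.0458932
  p_Saturated = 0.0210619
  p_Busy = 0.00724948
  p_Idle = 0.000335231
Prior × likelihood for each component:
  w_Degraded·p_Degraded = 0.35 × 0.0458932 = 0.0160626
  w_Saturated·p_Saturated = 0.20 × 0.0210619 = 0.00421238
  w_Busy·p_Busy = 0.28 × 0.00724948 = 0.00202985
  w_Idle·p_Idle = 0.17 × 0.000335231 = 5.69893e-05
Normaliser: 0.0160626 + 0.00421238 + 0.00202985 + 5.69893e-05 = 0.0223618
Responsibility of State Saturated: 0.00421238 / 0.0223618 ≈ 0.1884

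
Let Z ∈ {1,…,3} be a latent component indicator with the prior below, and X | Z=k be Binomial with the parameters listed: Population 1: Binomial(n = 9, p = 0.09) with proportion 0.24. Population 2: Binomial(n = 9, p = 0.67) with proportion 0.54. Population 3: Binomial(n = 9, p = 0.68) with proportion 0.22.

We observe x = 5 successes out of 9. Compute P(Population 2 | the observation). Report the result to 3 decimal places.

0.720

Apply Bayes' rule: the posterior for each component is proportional to its prior times its likelihood at x.
Binomial probabilities:
  f_1 = C(9,5)·0.09^5·0.91^4 = 126·5.9049e-06·0.68575 = 0.00051021
  f_2 = C(9,5)·0.67^5·0.33^4 = 126·0.135013·0.0118592 = 0.201744
  f_3 = C(9,5)·0.68^5·0.32^4 = 126·0.145393·0.0104858 = 0.192095
Unnormalised posteriors:
  w_1·f_1 = 0.24 × 0.00051021 = 0.00012245
  w_2·f_2 = 0.54 × 0.201744 = 0.108942
  w_3·f_3 = 0.22 × 0.192095 = 0.0422608
Sum: 0.00012245 + 0.108942 + 0.0422608 = 0.151325
P(Population 2 | data) = 0.108942 / 0.151325 ≈ 0.720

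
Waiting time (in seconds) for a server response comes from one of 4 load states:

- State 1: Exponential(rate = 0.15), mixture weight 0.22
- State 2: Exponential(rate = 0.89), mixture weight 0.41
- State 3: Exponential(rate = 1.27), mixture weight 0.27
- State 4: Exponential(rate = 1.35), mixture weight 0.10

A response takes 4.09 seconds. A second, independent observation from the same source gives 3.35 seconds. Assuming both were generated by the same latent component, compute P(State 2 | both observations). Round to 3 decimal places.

0.206

Posterior ∝ prior × likelihood, so P(k | x) ∝ π_k f_k(x); normalise over all components.
Since both observations come from the same component, the likelihood for component k is f_k(x₁)·f_k(x₂).
  p_1 = [0.0812179] × [0.0907524] = 0.00737072
  p_2 = [0.0233622] × [0.0451379] = 0.00105452
  p_3 = [0.00704609] × [0.0180342] = 0.000127071
  p_4 = [0.00539979] × [0.0146635] = 7.91797e-05
Multiply by the mixture weights:
  π_1·p_1 = 0.22 × 0.00737072 = 0.00162156
  π_2·p_2 = 0.41 × 0.00105452 = 0.000432354
  π_3·p_3 = 0.27 × 0.000127071 = 3.43091e-05
  π_4·p_4 = 0.10 × 7.91797e-05 = 7.91797e-06
Denominator: 0.00162156 + 0.000432354 + 3.43091e-05 + 7.91797e-06 = 0.00209614
Responsibility of State 2: 0.000432354 / 0.00209614 ≈ 0.206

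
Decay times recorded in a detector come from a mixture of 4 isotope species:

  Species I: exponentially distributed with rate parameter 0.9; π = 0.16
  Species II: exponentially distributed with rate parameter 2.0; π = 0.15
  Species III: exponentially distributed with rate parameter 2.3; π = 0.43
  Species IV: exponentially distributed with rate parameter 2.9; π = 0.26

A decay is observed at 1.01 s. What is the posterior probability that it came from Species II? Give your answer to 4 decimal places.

Apply Bayes' rule: the posterior for each component is proportional to its prior times its likelihood at x.
Component likelihoods at x = 1.01 s:
  p_I = 0.9·e^(−0.9·1.01) = 0.9·e^(−0.9090) = 0.362634
  p_II = 2.0·e^(−2.0·1.01) = 2.0·e^(−2.0200) = 0.265311
  p_III = 2.3·e^(−2.3·1.01) = 2.3·e^(−2.3230) = 0.225352
  p_IV = 2.9·e^(−2.9·1.01) = 2.9·e^(−2.9290) = 0.155006
Unnormalised posteriors:
  w_I·p_I = 0.16 × 0.362634 = 0.0580215
  w_II·p_II = 0.15 × 0.265311 = 0.0397966
  w_III·p_III = 0.43 × 0.225352 = 0.0969014
  w_IV·p_IV = 0.26 × 0.155006 = 0.0403016
Normaliser: 0.0580215 + 0.0397966 + 0.0969014 + 0.0403016 = 0.235021
So the posterior for Species II is 0.0397966 / 0.235021 ≈ 0.1693.

0.1693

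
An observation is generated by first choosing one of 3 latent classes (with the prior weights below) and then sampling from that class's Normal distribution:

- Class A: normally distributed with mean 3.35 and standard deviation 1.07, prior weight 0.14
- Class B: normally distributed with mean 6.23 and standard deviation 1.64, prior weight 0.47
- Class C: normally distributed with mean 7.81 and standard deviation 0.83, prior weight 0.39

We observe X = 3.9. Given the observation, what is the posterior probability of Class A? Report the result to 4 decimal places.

The responsibility of component k is π_k f_k(x) divided by Σ_j π_j f_j(x).
Normal densities:
  p_A = (1/(1.07·√(2π)))·exp(−(3.9−3.35)²/(2·1.07²)) = 0.372843·exp(-0.13211) = 0.326703
  p_B = (1/(1.64·√(2π)))·exp(−(3.9−6.23)²/(2·1.64²)) = 0.243257·exp(-1.00924) = 0.0886664
  p_C = (1/(0.83·√(2π)))·exp(−(3.9−7.81)²/(2·0.83²)) = 0.480653·exp(-11.09602) = 7.29274e-06
Unnormalised posteriors:
  π_A·p_A = 0.14 × 0.326703 = 0.0457384
  π_B·p_B = 0.47 × 0.0886664 = 0.0416732
  π_C·p_C = 0.39 × 7.29274e-06 = 2.84417e-06
Sum: 0.0457384 + 0.0416732 + 2.84417e-06 = 0.0874144
So the posterior for Class A is 0.0457384 / 0.0874144 ≈ 0.5232.

0.5232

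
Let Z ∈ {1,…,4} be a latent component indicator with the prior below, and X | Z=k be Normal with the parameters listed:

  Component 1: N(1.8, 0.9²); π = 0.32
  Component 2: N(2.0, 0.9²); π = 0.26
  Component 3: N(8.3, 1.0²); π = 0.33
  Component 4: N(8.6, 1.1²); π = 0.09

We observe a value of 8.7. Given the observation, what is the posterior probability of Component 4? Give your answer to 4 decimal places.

By Bayes' theorem, P(k | x) = P(Z=k) f_k(x) / Σ_j P(Z=j) f_j(x).
Normal densities:
  p_1 = (1/(0.9·√(2π)))·exp(−(8.7−1.8)²/(2·0.9²)) = 0.443269·exp(-29.38889) = 7.6425e-14
  p_2 = (1/(0.9·√(2π)))·exp(−(8.7−2.0)²/(2·0.9²)) = 0.443269·exp(-27.70988) = 4.09658e-13
  p_3 = (1/(1.0·√(2π)))·exp(−(8.7−8.3)²/(2·1.0²)) = 0.398942·exp(-0.08000) = 0.36827
  p_4 = (1/(1.1·√(2π)))·exp(−(8.7−8.6)²/(2·1.1²)) = 0.362675·exp(-0.00413) = 0.361179
Multiply by the mixture weights:
  P(Z=1)·p_1 = 0.32 × 7.6425e-14 = 2.4456e-14
  P(Z=2)·p_2 = 0.26 × 4.09658e-13 = 1.06511e-13
  P(Z=3)·p_3 = 0.33 × 0.36827 = 0.121529
  P(Z=4)·p_4 = 0.09 × 0.361179 = 0.0325061
Marginal: 2.4456e-14 + 1.06511e-13 + 0.121529 + 0.0325061 = 0.154035
Responsibility of Component 4: 0.0325061 / 0.154035 ≈ 0.2110

0.2110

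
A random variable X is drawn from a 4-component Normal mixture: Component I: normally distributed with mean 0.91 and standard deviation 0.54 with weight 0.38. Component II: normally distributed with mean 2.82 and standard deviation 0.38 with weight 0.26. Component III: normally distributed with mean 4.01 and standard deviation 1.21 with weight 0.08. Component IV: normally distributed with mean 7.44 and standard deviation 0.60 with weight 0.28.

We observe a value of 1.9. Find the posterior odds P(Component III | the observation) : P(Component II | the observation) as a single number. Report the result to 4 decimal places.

0.3959

The posterior odds equal the prior odds times the likelihood ratio: (π_i/π_j)·(f_i(x)/f_j(x)).
Component likelihoods at x = 1.9:
  p_I = (1/(0.54·√(2π)))·exp(−(1.9−0.91)²/(2·0.54²)) = 0.738782·exp(-1.68056) = 0.137613
  p_II = (1/(0.38·√(2π)))·exp(−(1.9−2.82)²/(2·0.38²)) = 1.049848·exp(-2.93075) = 0.0560169
  p_III = (1/(1.21·√(2π)))·exp(−(1.9−4.01)²/(2·1.21²)) = 0.329704·exp(-1.52042) = 0.0720798
  p_IV = (1/(0.60·√(2π)))·exp(−(1.9−7.44)²/(2·0.60²)) = 0.664904·exp(-42.62722) = 2.0417e-19
0.00576639 / 0.0145644 ≈ 0.3959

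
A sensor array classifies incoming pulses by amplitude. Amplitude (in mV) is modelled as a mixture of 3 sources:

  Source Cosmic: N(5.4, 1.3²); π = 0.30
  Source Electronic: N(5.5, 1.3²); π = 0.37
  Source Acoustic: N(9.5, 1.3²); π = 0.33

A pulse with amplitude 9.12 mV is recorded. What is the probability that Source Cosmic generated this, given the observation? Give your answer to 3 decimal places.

0.015

Apply Bayes' rule: the posterior for each component is proportional to its prior times its likelihood at x.
Normal densities:
  f_Cosmic = (1/(1.3·√(2π)))·exp(−(9.12−5.4)²/(2·1.3²)) = 0.306879·exp(-4.09420) = 0.00511538
  f_Electronic = (1/(1.3·√(2π)))·exp(−(9.12−5.5)²/(2·1.3²)) = 0.306879·exp(-3.87704) = 0.00635608
  f_Acoustic = (1/(1.3·√(2π)))·exp(−(9.12−9.5)²/(2·1.3²)) = 0.306879·exp(-0.04272) = 0.294044
Unnormalised posteriors:
  π_Cosmic·f_Cosmic = 0.30 × 0.00511538 = 0.00153461
  π_Electronic·f_Electronic = 0.37 × 0.00635608 = 0.00235175
  π_Acoustic·f_Acoustic = 0.33 × 0.294044 = 0.0970346
Denominator: 0.00153461 + 0.00235175 + 0.0970346 = 0.100921
P(Source Cosmic | x) ≈ 0.015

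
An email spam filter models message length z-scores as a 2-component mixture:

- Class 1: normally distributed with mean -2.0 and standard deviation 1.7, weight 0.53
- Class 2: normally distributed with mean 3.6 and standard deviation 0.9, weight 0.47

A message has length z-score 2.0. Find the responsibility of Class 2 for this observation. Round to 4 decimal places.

Apply Bayes' rule: the posterior for each component is proportional to its prior times its likelihood at x.
Component likelihoods at x = 2.0:
  L_1 = 0.014732
  L_2 = 0.0912799
Prior × likelihood for each component:
  P(Z=1)·L_1 = 0.53 × 0.014732 = 0.00780796
  P(Z=2)·L_2 = 0.47 × 0.0912799 = 0.0429015
Denominator: 0.00780796 + 0.0429015 = 0.0507095
So the posterior for Class 2 is 0.0429015 / 0.0507095 ≈ 0.8460.

0.8460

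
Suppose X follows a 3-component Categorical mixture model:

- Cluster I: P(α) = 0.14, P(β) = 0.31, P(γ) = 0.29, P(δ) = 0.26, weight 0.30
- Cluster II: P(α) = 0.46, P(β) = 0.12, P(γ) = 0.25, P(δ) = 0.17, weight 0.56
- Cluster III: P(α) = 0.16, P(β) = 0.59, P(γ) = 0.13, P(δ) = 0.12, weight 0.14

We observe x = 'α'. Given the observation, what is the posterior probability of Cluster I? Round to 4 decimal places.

Posterior ∝ prior × likelihood, so P(k | x) ∝ P(Z=k) f_k(x); normalise over all components.
Evaluate each component's likelihood at the observed value:
  f_I = P(α | comp) = 0.14
  f_II = P(α | comp) = 0.46
  f_III = P(α | comp) = 0.16
Weight by the priors:
  P(Z=I)·f_I = 0.30 × 0.14 = 0.042
  P(Z=II)·f_II = 0.56 × 0.46 = 0.2576
  P(Z=III)·f_III = 0.14 × 0.16 = 0.0224
Evidence: 0.042 + 0.2576 + 0.0224 = 0.322
P(Cluster I | the observation) ≈ 0.1304

0.1304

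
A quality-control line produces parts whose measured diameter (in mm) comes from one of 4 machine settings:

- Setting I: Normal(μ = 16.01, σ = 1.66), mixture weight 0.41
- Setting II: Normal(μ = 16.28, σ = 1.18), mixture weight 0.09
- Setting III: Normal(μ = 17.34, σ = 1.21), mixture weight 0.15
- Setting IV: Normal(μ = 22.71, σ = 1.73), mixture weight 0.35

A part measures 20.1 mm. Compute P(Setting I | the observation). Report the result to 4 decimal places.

0.1376

Apply Bayes' rule: the posterior for each component is proportional to its prior times its likelihood at x.
Evaluate each component's likelihood at the observed value:
  L_I = (1/(1.66·√(2π)))·exp(−(20.1−16.01)²/(2·1.66²)) = 0.240327·exp(-3.03529) = 0.0115503
  L_II = (1/(1.18·√(2π)))·exp(−(20.1−16.28)²/(2·1.18²)) = 0.338087·exp(-5.24002) = 0.00179192
  L_III = (1/(1.21·√(2π)))·exp(−(20.1−17.34)²/(2·1.21²)) = 0.329704·exp(-2.60146) = 0.0244526
  L_IV = (1/(1.73·√(2π)))·exp(−(20.1−22.71)²/(2·1.73²)) = 0.230602·exp(-1.13804) = 0.0738955
Unnormalised posteriors:
  π_I·L_I = 0.41 × 0.0115503 = 0.0047356
  π_II·L_II = 0.09 × 0.00179192 = 0.000161272
  π_III·L_III = 0.15 × 0.0244526 = 0.00366788
  π_IV·L_IV = 0.35 × 0.0738955 = 0.0258634
Normaliser: 0.0047356 + 0.000161272 + 0.00366788 + 0.0258634 = 0.0344282
P(Setting I | the observation) ≈ 0.1376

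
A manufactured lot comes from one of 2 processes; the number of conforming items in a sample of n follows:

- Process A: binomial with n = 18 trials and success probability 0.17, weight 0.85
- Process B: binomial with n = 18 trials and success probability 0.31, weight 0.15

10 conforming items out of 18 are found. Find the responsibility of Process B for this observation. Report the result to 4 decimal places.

By Bayes' theorem, P(k | x) = P(Z=k) f_k(x) / Σ_j P(Z=j) f_j(x).
Binomial probabilities:
  f_A = C(18,10)·0.17^10·0.83^8 = 43758·2.01599e-08·0.225229 = 0.000198688
  f_B = C(18,10)·0.31^10·0.69^8 = 43758·8.19628e-06·0.0513798 = 0.0184275
Weight by the priors:
  P(Z=A)·f_A = 0.85 × 0.000198688 = 0.000168885
  P(Z=B)·f_B = 0.15 × 0.0184275 = 0.00276413
Sum: 0.000168885 + 0.00276413 = 0.00293301
Responsibility of Process B: 0.00276413 / 0.00293301 ≈ 0.9424

0.9424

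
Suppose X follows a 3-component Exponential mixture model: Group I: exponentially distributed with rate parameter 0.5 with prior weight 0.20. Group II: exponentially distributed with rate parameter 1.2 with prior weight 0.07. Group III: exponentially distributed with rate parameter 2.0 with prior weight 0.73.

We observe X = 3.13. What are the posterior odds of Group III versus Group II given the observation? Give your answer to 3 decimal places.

1.421

Only the two components matter; the odds are (w_i f_i(x)) / (w_j f_j(x)).
Evaluate each component's likelihood at the observed value:
  L_I = 0.104544
  L_II = 0.0280525
  L_III = 0.00382249
Odds = (0.73/0.07) × (0.00382249/0.0280525) = 10.4286 × 0.136262 ≈ 1.421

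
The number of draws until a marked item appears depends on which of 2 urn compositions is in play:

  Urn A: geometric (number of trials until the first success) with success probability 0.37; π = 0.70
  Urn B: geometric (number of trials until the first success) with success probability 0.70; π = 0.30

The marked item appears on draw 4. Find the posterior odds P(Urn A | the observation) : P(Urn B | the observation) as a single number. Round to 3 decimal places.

11.422

Only the two components matter; the odds are (P(Z=i) f_i(x)) / (P(Z=j) f_j(x)).
Evaluate each component's likelihood at the observed value:
  L_A = 0.37·(1−0.37)^3 = 0.37·0.250047 = 0.0925174
  L_B = 0.70·(1−0.70)^3 = 0.70·0.027 = 0.0189
0.0647622 / 0.00567 ≈ 11.422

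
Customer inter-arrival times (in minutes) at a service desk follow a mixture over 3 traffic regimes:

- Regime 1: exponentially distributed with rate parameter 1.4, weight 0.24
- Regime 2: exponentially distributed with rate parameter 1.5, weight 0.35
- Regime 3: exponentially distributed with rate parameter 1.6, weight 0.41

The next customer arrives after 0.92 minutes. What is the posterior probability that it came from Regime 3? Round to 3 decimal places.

P(component k | x) = P(Z=k)·f_k(x) / marginal(x), where marginal(x) = Σ_j P(Z=j)·f_j(x).
Evaluate each component's likelihood at the observed value:
  p_1 = 1.4·e^(−1.4·0.92) = 1.4·e^(−1.2880) = 0.386151
  p_2 = 1.5·e^(−1.5·0.92) = 1.5·e^(−1.3800) = 0.377368
  p_3 = 1.6·e^(−1.6·0.92) = 1.6·e^(−1.4720) = 0.367146
Multiply by the mixture weights:
  P(Z=1)·p_1 = 0.24 × 0.386151 = 0.0926762
  P(Z=2)·p_2 = 0.35 × 0.377368 = 0.132079
  P(Z=3)·p_3 = 0.41 × 0.367146 = 0.15053
Normaliser: 0.0926762 + 0.132079 + 0.15053 = 0.375285
So the posterior for Regime 3 is 0.15053 / 0.375285 ≈ 0.401.

0.401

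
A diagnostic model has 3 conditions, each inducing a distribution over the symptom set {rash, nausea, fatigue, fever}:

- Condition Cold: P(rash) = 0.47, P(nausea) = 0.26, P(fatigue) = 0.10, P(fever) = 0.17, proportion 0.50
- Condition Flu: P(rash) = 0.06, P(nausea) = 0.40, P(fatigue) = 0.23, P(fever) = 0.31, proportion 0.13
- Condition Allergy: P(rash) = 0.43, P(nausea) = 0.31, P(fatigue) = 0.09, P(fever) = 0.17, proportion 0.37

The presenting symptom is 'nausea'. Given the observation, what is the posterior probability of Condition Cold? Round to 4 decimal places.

0.4382

Apply Bayes' rule: the posterior for each component is proportional to its prior times its likelihood at x.
Component likelihoods at x = 'nausea':
  p_Cold = 0.26
  p_Flu = 0.4
  p_Allergy = 0.31
Multiply by the mixture weights:
  π_Cold·p_Cold = 0.50 × 0.26 = 0.13
  π_Flu·p_Flu = 0.13 × 0.4 = 0.052
  π_Allergy·p_Allergy = 0.37 × 0.31 = 0.1147
Marginal: 0.13 + 0.052 + 0.1147 = 0.2967
So the posterior for Condition Cold is 0.13 / 0.2967 ≈ 0.4382.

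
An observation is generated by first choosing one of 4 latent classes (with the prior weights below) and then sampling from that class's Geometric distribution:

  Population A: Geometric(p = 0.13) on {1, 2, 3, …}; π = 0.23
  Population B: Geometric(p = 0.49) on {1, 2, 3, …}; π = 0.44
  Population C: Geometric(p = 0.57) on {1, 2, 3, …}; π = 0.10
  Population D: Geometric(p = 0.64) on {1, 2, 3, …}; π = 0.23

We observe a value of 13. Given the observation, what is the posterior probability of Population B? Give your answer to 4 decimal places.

By Bayes' theorem, P(k | x) = π_k f_k(x) / Σ_j π_j f_j(x).
Geometric probabilities:
  p_A = 0.13·(1−0.13)^12 = 0.13·0.188032 = 0.0244441
  p_B = 0.49·(1−0.49)^12 = 0.49·0.000309629 = 0.000151718
  p_C = 0.57·(1−0.57)^12 = 0.57·3.99596e-05 = 2.2777e-05
  p_D = 0.64·(1−0.64)^12 = 0.64·4.73838e-06 = 3.03256e-06
Prior × likelihood for each component:
  π_A·p_A = 0.23 × 0.0244441 = 0.00562215
  π_B·p_B = 0.44 × 0.000151718 = 6.67561e-05
  π_C·p_C = 0.10 × 2.2777e-05 = 2.2777e-06
  π_D·p_D = 0.23 × 3.03256e-06 = 6.9749e-07
Marginal: 0.00562215 + 6.67561e-05 + 2.2777e-06 + 6.9749e-07 = 0.00569188
P(Population B | x) ≈ 0.0117

0.0117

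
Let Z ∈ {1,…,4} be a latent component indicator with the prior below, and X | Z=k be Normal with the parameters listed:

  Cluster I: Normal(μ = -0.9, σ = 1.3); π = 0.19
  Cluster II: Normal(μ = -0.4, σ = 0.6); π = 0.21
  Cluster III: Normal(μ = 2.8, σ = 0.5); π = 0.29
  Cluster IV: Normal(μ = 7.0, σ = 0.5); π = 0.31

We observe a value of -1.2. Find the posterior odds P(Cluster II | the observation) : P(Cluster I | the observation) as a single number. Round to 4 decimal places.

The posterior odds equal the prior odds times the likelihood ratio: (π_i/π_j)·(f_i(x)/f_j(x)).
Evaluate each component's likelihood at the observed value:
  f_I = 0.298815
  f_II = 0.27335
  f_III = 1.01045e-14
  f_IV = 3.14788e-59
0.0574035 / 0.0567749 ≈ 1.0111

1.0111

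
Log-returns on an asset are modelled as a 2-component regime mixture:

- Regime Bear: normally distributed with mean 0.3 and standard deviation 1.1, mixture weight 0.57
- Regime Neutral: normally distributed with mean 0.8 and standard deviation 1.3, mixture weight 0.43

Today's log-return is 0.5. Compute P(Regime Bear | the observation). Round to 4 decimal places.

P(component k | x) = P(Z=k)·f_k(x) / marginal(x), where marginal(x) = Σ_j P(Z=j)·f_j(x).
Evaluate each component's likelihood at the observed value:
  f_Bear = (1/(1.1·√(2π)))·exp(−(0.5−0.3)²/(2·1.1²)) = 0.362675·exp(-0.01653) = 0.356729
  f_Neutral = (1/(1.3·√(2π)))·exp(−(0.5−0.8)²/(2·1.3²)) = 0.306879·exp(-0.02663) = 0.298815
Unnormalised posteriors:
  P(Z=Bear)·f_Bear = 0.57 × 0.356729 = 0.203336
  P(Z=Neutral)·f_Neutral = 0.43 × 0.298815 = 0.128491
Normaliser: 0.203336 + 0.128491 = 0.331826
P(Regime Bear | x) = 0.203336 / 0.331826 ≈ 0.6128

0.6128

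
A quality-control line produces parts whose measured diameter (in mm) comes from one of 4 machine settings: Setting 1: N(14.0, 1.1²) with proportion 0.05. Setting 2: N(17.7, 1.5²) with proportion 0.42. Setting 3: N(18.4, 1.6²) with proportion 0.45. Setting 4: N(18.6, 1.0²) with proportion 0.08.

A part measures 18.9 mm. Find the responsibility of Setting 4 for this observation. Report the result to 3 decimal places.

By Bayes' theorem, P(k | x) = w_k f_k(x) / Σ_j w_j f_j(x).
Normal densities:
  L_1 = 1.78103e-05
  L_2 = 0.193128
  L_3 = 0.237457
  L_4 = 0.381388
Multiply by the mixture weights:
  w_1·L_1 = 0.05 × 1.78103e-05 = 8.90513e-07
  w_2·L_2 = 0.42 × 0.193128 = 0.0811136
  w_3·L_3 = 0.45 × 0.237457 = 0.106855
  w_4·L_4 = 0.08 × 0.381388 = 0.030511
Denominator: 8.90513e-07 + 0.0811136 + 0.106855 + 0.030511 = 0.218481
Responsibility of Setting 4: 0.030511 / 0.218481 ≈ 0.140

0.140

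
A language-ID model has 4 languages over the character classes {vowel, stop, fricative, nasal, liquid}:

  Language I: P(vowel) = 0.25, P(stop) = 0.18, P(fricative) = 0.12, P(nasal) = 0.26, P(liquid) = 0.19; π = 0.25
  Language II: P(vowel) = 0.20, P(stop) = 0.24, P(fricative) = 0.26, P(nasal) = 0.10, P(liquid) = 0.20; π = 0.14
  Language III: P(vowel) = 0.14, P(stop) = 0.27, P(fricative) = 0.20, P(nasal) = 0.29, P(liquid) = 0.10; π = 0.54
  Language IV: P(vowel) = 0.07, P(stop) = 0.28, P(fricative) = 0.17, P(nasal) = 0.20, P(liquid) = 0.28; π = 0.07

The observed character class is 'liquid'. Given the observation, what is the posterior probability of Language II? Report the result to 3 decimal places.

By Bayes' theorem, P(k | x) = w_k f_k(x) / Σ_j w_j f_j(x).
Component likelihoods at x = 'liquid':
  f_I = 0.19
  f_II = 0.2
  f_III = 0.1
  f_IV = 0.28
Multiply by the mixture weights:
  w_I·f_I = 0.25 × 0.19 = 0.0475
  w_II·f_II = 0.14 × 0.2 = 0.028
  w_III·f_III = 0.54 × 0.1 = 0.054
  w_IV·f_IV = 0.07 × 0.28 = 0.0196
Evidence: 0.0475 + 0.028 + 0.054 + 0.0196 = 0.1491
So the posterior for Language II is 0.028 / 0.1491 ≈ 0.188.

0.188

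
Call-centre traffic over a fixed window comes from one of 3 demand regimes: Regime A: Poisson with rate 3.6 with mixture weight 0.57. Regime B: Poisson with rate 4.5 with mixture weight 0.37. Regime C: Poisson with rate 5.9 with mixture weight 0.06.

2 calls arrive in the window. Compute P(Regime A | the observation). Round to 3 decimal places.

0.694

By Bayes' theorem, P(k | x) = π_k f_k(x) / Σ_j π_j f_j(x).
Evaluate each component's likelihood at the observed value:
  L_A = 0.177058
  L_B = 0.112479
  L_C = 0.04768
Prior × likelihood for each component:
  π_A·L_A = 0.57 × 0.177058 = 0.100923
  π_B·L_B = 0.37 × 0.112479 = 0.0416171
  π_C·L_C = 0.06 × 0.04768 = 0.0028608
Denominator: 0.100923 + 0.0416171 + 0.0028608 = 0.145401
Responsibility of Regime A: 0.100923 / 0.145401 ≈ 0.694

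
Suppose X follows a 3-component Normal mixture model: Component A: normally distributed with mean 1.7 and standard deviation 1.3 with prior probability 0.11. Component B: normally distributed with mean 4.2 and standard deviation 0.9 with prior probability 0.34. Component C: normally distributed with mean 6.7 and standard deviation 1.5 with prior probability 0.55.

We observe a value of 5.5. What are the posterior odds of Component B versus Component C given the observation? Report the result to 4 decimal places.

0.4999

Since P(k|x) ∝ w_k f_k(x), the posterior odds are w_i f_i(x) / (w_j f_j(x)).
Evaluate each component's likelihood at the observed value:
  f_A = 0.00428133
  f_B = 0.156173
  f_C = 0.193128
Posterior odds = (w_B·f_B) / (w_C·f_C) = (0.34·0.156173) / (0.55·0.193128) = 0.053099 / 0.10622 ≈ 0.4999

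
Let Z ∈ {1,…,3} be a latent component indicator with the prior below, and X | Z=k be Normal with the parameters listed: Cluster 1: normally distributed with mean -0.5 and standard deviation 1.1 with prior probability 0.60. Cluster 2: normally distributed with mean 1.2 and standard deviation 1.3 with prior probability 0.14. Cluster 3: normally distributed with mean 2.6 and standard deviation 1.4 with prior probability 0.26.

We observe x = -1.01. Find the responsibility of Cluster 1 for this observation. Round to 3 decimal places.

The responsibility of component k is π_k f_k(x) divided by Σ_j π_j f_j(x).
Evaluate each component's likelihood at the observed value:
  L_1 = (1/(1.1·√(2π)))·exp(−(-1.01−-0.5)²/(2·1.1²)) = 0.362675·exp(-0.10748) = 0.325716
  L_2 = (1/(1.3·√(2π)))·exp(−(-1.01−1.2)²/(2·1.3²)) = 0.306879·exp(-1.44500) = 0.0723454
  L_3 = (1/(1.4·√(2π)))·exp(−(-1.01−2.6)²/(2·1.4²)) = 0.284959·exp(-3.32452) = 0.0102557
Unnormalised posteriors:
  π_1·L_1 = 0.60 × 0.325716 = 0.19543
  π_2·L_2 = 0.14 × 0.0723454 = 0.0101284
  π_3·L_3 = 0.26 × 0.0102557 = 0.00266647
Normaliser: 0.19543 + 0.0101284 + 0.00266647 = 0.208225
P(Cluster 1 | data) ≈ 0.939

0.939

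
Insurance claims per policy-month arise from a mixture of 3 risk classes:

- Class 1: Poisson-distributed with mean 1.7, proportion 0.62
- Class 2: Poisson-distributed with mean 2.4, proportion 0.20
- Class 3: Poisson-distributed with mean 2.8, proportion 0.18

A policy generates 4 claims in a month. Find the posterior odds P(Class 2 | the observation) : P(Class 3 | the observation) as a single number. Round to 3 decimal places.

0.895

Posterior odds = (π_i f_i(x)) / (π_j f_j(x)); the normalising sum cancels.
Poisson probabilities:
  L_1 = e^(−1.7)·1.7^4/4! = 0.0635746
  L_2 = e^(−2.4)·2.4^4/4! = 0.125408
  L_3 = e^(−2.8)·2.8^4/4! = 0.155739
Posterior odds = (π_2·L_2) / (π_3·L_3) = (0.20·0.125408) / (0.18·0.155739) = 0.0250817 / 0.028033 ≈ 0.895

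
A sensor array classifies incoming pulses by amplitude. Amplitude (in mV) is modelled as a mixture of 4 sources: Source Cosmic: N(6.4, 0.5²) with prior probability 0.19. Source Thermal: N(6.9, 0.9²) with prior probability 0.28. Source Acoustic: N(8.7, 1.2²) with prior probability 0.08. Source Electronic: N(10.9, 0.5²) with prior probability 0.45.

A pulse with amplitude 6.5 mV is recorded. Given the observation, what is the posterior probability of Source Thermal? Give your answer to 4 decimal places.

P(component k | x) = π_k·f_k(x) / marginal(x), where marginal(x) = Σ_j π_j·f_j(x).
Normal densities:
  L_Cosmic = 0.782085
  L_Thermal = 0.401582
  L_Acoustic = 0.061926
  L_Electronic = 1.21915e-17
Multiply by the mixture weights:
  π_Cosmic·L_Cosmic = 0.19 × 0.782085 = 0.148596
  π_Thermal·L_Thermal = 0.28 × 0.401582 = 0.112443
  π_Acoustic·L_Acoustic = 0.08 × 0.061926 = 0.00495408
  π_Electronic·L_Electronic = 0.45 × 1.21915e-17 = 5.48618e-18
Evidence: 0.148596 + 0.112443 + 0.00495408 + 5.48618e-18 = 0.265993
Responsibility of Source Thermal: 0.112443 / 0.265993 ≈ 0.4227

0.4227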